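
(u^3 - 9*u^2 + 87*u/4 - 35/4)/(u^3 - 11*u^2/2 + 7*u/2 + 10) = (4*u^3 - 36*u^2 + 87*u - 35)/(2*(2*u^3 - 11*u^2 + 7*u + 20))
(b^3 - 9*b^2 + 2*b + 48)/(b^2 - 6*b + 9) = (b^2 - 6*b - 16)/(b - 3)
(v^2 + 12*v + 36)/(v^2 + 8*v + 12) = (v + 6)/(v + 2)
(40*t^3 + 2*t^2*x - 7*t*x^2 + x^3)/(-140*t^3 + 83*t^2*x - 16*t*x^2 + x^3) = (2*t + x)/(-7*t + x)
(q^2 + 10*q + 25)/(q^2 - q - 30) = (q + 5)/(q - 6)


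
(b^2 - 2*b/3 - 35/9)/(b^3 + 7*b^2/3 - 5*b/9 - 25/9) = (3*b - 7)/(3*b^2 + 2*b - 5)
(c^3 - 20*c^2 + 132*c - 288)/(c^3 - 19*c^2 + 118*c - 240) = (c - 6)/(c - 5)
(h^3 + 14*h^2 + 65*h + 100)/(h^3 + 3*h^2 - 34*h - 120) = (h + 5)/(h - 6)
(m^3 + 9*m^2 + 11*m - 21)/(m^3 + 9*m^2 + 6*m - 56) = (m^2 + 2*m - 3)/(m^2 + 2*m - 8)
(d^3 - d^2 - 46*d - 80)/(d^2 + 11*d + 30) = (d^2 - 6*d - 16)/(d + 6)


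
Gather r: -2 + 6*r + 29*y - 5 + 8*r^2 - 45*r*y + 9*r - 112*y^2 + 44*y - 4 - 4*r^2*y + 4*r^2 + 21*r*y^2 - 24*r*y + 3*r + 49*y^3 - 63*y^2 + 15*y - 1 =r^2*(12 - 4*y) + r*(21*y^2 - 69*y + 18) + 49*y^3 - 175*y^2 + 88*y - 12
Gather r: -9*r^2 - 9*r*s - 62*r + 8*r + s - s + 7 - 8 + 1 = -9*r^2 + r*(-9*s - 54)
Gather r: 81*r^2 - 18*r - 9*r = 81*r^2 - 27*r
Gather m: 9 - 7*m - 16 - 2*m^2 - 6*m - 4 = -2*m^2 - 13*m - 11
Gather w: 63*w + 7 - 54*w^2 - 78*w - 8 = -54*w^2 - 15*w - 1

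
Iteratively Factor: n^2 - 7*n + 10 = (n - 5)*(n - 2)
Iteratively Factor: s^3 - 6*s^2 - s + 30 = (s + 2)*(s^2 - 8*s + 15) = (s - 3)*(s + 2)*(s - 5)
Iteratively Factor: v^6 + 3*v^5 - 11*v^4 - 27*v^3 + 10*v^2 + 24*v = (v - 3)*(v^5 + 6*v^4 + 7*v^3 - 6*v^2 - 8*v) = (v - 3)*(v + 2)*(v^4 + 4*v^3 - v^2 - 4*v) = (v - 3)*(v - 1)*(v + 2)*(v^3 + 5*v^2 + 4*v) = (v - 3)*(v - 1)*(v + 2)*(v + 4)*(v^2 + v) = (v - 3)*(v - 1)*(v + 1)*(v + 2)*(v + 4)*(v)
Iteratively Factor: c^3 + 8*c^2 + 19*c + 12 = (c + 3)*(c^2 + 5*c + 4) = (c + 1)*(c + 3)*(c + 4)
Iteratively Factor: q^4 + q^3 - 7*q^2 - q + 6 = (q + 1)*(q^3 - 7*q + 6) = (q + 1)*(q + 3)*(q^2 - 3*q + 2) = (q - 2)*(q + 1)*(q + 3)*(q - 1)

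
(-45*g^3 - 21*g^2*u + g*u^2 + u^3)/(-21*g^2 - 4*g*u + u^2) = (-15*g^2 - 2*g*u + u^2)/(-7*g + u)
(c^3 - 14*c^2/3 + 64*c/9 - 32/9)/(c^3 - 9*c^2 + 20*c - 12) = (9*c^2 - 24*c + 16)/(9*(c^2 - 7*c + 6))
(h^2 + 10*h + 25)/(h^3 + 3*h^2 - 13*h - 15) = (h + 5)/(h^2 - 2*h - 3)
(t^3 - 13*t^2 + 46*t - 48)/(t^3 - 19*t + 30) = (t - 8)/(t + 5)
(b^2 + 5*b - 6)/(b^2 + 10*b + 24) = (b - 1)/(b + 4)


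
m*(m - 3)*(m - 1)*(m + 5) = m^4 + m^3 - 17*m^2 + 15*m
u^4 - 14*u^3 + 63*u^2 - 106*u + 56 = (u - 7)*(u - 4)*(u - 2)*(u - 1)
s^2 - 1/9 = (s - 1/3)*(s + 1/3)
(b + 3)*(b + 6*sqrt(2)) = b^2 + 3*b + 6*sqrt(2)*b + 18*sqrt(2)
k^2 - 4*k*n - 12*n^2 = (k - 6*n)*(k + 2*n)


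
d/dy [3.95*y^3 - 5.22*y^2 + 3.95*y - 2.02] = 11.85*y^2 - 10.44*y + 3.95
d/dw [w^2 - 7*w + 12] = 2*w - 7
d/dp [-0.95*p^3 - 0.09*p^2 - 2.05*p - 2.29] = -2.85*p^2 - 0.18*p - 2.05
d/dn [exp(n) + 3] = exp(n)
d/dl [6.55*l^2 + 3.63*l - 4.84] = 13.1*l + 3.63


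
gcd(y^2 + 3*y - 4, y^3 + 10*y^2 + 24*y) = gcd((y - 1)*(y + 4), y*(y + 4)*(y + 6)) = y + 4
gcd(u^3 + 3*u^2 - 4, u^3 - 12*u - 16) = u^2 + 4*u + 4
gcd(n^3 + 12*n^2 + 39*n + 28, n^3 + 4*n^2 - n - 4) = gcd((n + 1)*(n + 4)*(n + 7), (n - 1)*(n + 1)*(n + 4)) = n^2 + 5*n + 4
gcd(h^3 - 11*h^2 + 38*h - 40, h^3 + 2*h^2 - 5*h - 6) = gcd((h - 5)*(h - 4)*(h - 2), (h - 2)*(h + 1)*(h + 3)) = h - 2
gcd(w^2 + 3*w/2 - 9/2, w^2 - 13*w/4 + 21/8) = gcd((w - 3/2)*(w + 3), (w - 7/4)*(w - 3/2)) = w - 3/2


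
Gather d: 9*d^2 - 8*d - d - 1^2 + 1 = 9*d^2 - 9*d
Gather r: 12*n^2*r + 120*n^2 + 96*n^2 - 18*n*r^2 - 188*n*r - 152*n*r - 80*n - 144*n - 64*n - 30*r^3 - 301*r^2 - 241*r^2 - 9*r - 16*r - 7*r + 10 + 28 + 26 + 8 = 216*n^2 - 288*n - 30*r^3 + r^2*(-18*n - 542) + r*(12*n^2 - 340*n - 32) + 72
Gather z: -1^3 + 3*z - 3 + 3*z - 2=6*z - 6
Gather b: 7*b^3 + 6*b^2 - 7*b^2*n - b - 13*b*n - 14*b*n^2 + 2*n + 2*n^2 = 7*b^3 + b^2*(6 - 7*n) + b*(-14*n^2 - 13*n - 1) + 2*n^2 + 2*n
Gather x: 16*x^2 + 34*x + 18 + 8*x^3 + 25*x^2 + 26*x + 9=8*x^3 + 41*x^2 + 60*x + 27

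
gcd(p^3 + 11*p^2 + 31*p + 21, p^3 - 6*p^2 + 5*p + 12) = p + 1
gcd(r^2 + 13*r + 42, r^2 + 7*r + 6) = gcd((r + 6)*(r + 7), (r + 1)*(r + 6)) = r + 6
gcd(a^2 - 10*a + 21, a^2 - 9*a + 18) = a - 3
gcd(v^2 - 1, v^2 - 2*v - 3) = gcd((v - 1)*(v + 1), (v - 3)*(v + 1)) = v + 1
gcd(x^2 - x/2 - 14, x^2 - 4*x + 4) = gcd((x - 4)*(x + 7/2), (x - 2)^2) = 1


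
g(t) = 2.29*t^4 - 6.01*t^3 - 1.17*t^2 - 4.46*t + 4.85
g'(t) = 9.16*t^3 - 18.03*t^2 - 2.34*t - 4.46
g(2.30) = -20.64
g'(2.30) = 6.23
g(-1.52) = 42.26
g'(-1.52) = -74.73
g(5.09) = 696.40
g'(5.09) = 724.46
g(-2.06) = 102.85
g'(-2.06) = -156.23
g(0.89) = -2.85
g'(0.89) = -14.37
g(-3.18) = 434.64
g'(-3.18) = -473.91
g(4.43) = 321.59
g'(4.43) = 427.69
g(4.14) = 212.60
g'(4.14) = 326.80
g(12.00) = 36883.01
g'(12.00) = 13199.62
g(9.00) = 10513.34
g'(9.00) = 5191.69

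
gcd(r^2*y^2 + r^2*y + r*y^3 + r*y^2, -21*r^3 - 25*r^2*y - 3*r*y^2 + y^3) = r + y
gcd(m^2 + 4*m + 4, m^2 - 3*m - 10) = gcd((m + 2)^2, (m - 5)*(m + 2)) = m + 2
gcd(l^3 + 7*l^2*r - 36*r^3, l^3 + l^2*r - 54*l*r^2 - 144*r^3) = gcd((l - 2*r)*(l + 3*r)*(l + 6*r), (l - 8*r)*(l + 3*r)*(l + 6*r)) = l^2 + 9*l*r + 18*r^2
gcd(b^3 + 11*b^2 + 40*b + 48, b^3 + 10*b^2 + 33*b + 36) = b^2 + 7*b + 12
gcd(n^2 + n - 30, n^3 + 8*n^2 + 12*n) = n + 6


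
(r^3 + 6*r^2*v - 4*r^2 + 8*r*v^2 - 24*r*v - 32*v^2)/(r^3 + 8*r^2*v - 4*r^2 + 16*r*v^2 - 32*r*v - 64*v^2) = (r + 2*v)/(r + 4*v)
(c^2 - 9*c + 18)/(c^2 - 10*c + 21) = (c - 6)/(c - 7)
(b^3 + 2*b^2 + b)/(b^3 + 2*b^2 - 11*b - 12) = b*(b + 1)/(b^2 + b - 12)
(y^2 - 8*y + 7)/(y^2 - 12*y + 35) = (y - 1)/(y - 5)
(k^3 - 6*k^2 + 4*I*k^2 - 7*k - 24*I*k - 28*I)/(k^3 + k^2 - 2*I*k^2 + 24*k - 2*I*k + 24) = (k - 7)/(k - 6*I)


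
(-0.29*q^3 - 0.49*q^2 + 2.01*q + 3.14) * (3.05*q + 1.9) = -0.8845*q^4 - 2.0455*q^3 + 5.1995*q^2 + 13.396*q + 5.966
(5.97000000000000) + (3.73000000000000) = 9.70000000000000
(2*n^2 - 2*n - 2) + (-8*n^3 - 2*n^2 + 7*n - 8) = -8*n^3 + 5*n - 10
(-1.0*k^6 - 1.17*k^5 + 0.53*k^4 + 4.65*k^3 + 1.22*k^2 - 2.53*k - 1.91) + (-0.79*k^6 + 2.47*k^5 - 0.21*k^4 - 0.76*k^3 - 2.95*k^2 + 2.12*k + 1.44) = -1.79*k^6 + 1.3*k^5 + 0.32*k^4 + 3.89*k^3 - 1.73*k^2 - 0.41*k - 0.47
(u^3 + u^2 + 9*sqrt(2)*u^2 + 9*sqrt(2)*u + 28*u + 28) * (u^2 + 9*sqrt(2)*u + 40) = u^5 + u^4 + 18*sqrt(2)*u^4 + 18*sqrt(2)*u^3 + 230*u^3 + 230*u^2 + 612*sqrt(2)*u^2 + 612*sqrt(2)*u + 1120*u + 1120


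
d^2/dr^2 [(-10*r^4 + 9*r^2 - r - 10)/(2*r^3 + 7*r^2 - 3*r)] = 4*(-257*r^6 + 309*r^5 - 195*r^4 - 493*r^3 - 645*r^2 + 315*r - 45)/(r^3*(8*r^6 + 84*r^5 + 258*r^4 + 91*r^3 - 387*r^2 + 189*r - 27))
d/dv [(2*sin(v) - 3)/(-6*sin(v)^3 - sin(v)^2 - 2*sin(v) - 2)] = 2*(12*sin(v)^3 - 26*sin(v)^2 - 3*sin(v) - 5)*cos(v)/(6*sin(v)^3 + sin(v)^2 + 2*sin(v) + 2)^2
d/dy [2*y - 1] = 2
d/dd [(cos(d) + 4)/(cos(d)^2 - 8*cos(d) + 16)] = (cos(d) + 12)*sin(d)/(cos(d) - 4)^3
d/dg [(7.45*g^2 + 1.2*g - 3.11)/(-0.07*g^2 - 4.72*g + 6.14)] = (-35.08*g^2 + 91.0506*g - 7.3112)/(0.0049*g^4 + 0.6608*g^3 + 21.4188*g^2 - 57.9616*g + 37.6996)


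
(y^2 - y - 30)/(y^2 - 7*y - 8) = (-y^2 + y + 30)/(-y^2 + 7*y + 8)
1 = 1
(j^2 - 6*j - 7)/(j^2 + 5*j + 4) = (j - 7)/(j + 4)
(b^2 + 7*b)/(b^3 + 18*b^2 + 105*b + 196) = b/(b^2 + 11*b + 28)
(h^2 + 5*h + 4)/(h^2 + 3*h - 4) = (h + 1)/(h - 1)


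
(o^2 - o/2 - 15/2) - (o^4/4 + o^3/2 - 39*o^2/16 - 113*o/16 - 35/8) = -o^4/4 - o^3/2 + 55*o^2/16 + 105*o/16 - 25/8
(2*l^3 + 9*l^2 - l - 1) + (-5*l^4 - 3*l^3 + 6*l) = -5*l^4 - l^3 + 9*l^2 + 5*l - 1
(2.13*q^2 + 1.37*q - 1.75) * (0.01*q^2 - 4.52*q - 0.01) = 0.0213*q^4 - 9.6139*q^3 - 6.2312*q^2 + 7.8963*q + 0.0175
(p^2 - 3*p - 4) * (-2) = -2*p^2 + 6*p + 8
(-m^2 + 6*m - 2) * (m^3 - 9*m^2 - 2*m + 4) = -m^5 + 15*m^4 - 54*m^3 + 2*m^2 + 28*m - 8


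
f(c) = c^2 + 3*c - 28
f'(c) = 2*c + 3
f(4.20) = 2.24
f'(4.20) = 11.40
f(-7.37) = 4.21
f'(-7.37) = -11.74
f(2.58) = -13.60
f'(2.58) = 8.16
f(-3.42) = -26.56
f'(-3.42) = -3.84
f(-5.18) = -16.71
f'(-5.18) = -7.36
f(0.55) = -26.05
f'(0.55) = 4.10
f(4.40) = 4.56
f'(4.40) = 11.80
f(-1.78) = -30.17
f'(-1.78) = -0.56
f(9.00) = 80.00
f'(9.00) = 21.00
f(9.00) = 80.00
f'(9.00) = 21.00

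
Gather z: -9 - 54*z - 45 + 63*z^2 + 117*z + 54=63*z^2 + 63*z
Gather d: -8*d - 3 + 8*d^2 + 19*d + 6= 8*d^2 + 11*d + 3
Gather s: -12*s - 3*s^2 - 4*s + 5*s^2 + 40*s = 2*s^2 + 24*s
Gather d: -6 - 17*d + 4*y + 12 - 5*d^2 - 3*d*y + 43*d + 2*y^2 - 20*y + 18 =-5*d^2 + d*(26 - 3*y) + 2*y^2 - 16*y + 24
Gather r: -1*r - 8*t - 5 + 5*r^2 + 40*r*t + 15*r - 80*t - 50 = 5*r^2 + r*(40*t + 14) - 88*t - 55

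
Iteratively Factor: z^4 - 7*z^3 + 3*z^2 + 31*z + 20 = (z - 4)*(z^3 - 3*z^2 - 9*z - 5) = (z - 5)*(z - 4)*(z^2 + 2*z + 1) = (z - 5)*(z - 4)*(z + 1)*(z + 1)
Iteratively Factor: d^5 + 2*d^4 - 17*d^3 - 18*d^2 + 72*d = (d + 4)*(d^4 - 2*d^3 - 9*d^2 + 18*d) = (d - 2)*(d + 4)*(d^3 - 9*d) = d*(d - 2)*(d + 4)*(d^2 - 9) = d*(d - 2)*(d + 3)*(d + 4)*(d - 3)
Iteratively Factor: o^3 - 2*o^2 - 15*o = (o + 3)*(o^2 - 5*o) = o*(o + 3)*(o - 5)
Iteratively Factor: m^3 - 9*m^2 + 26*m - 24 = (m - 3)*(m^2 - 6*m + 8) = (m - 4)*(m - 3)*(m - 2)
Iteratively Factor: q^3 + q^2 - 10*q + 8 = (q + 4)*(q^2 - 3*q + 2) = (q - 1)*(q + 4)*(q - 2)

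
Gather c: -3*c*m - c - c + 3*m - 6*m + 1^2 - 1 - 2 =c*(-3*m - 2) - 3*m - 2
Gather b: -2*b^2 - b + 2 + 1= -2*b^2 - b + 3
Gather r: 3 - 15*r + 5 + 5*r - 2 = 6 - 10*r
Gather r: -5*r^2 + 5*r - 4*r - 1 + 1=-5*r^2 + r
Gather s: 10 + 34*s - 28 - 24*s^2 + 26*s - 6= -24*s^2 + 60*s - 24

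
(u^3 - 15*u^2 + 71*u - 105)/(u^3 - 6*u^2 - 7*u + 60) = (u^2 - 10*u + 21)/(u^2 - u - 12)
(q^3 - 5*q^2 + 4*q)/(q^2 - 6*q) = (q^2 - 5*q + 4)/(q - 6)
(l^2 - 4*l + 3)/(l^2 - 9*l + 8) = (l - 3)/(l - 8)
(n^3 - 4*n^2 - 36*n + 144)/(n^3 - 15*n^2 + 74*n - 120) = (n + 6)/(n - 5)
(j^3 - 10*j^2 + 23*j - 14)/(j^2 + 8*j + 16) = (j^3 - 10*j^2 + 23*j - 14)/(j^2 + 8*j + 16)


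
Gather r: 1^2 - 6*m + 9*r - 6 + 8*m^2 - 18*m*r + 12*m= 8*m^2 + 6*m + r*(9 - 18*m) - 5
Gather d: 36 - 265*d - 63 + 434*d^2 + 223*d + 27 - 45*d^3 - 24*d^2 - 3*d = -45*d^3 + 410*d^2 - 45*d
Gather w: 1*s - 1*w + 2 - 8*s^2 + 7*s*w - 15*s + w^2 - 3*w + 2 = -8*s^2 - 14*s + w^2 + w*(7*s - 4) + 4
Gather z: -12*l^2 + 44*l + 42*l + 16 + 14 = -12*l^2 + 86*l + 30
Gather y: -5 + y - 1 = y - 6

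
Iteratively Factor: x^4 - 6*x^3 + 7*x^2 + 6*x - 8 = (x - 2)*(x^3 - 4*x^2 - x + 4) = (x - 4)*(x - 2)*(x^2 - 1) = (x - 4)*(x - 2)*(x - 1)*(x + 1)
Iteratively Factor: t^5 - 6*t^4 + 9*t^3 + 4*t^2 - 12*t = (t + 1)*(t^4 - 7*t^3 + 16*t^2 - 12*t) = t*(t + 1)*(t^3 - 7*t^2 + 16*t - 12) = t*(t - 2)*(t + 1)*(t^2 - 5*t + 6) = t*(t - 2)^2*(t + 1)*(t - 3)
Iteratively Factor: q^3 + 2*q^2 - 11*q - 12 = (q - 3)*(q^2 + 5*q + 4) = (q - 3)*(q + 4)*(q + 1)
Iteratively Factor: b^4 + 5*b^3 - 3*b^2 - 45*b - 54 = (b + 2)*(b^3 + 3*b^2 - 9*b - 27) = (b + 2)*(b + 3)*(b^2 - 9) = (b - 3)*(b + 2)*(b + 3)*(b + 3)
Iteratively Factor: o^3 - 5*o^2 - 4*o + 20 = (o + 2)*(o^2 - 7*o + 10) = (o - 2)*(o + 2)*(o - 5)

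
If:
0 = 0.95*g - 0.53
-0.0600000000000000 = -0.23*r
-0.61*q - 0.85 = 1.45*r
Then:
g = 0.56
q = -2.01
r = 0.26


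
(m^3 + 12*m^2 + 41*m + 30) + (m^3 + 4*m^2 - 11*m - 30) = 2*m^3 + 16*m^2 + 30*m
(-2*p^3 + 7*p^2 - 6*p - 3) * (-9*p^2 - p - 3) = 18*p^5 - 61*p^4 + 53*p^3 + 12*p^2 + 21*p + 9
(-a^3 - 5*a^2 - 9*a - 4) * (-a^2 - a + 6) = a^5 + 6*a^4 + 8*a^3 - 17*a^2 - 50*a - 24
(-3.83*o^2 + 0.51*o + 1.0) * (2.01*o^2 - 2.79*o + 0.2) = -7.6983*o^4 + 11.7108*o^3 - 0.1789*o^2 - 2.688*o + 0.2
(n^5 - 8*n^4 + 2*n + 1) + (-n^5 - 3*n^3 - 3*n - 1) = -8*n^4 - 3*n^3 - n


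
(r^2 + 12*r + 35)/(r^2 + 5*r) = (r + 7)/r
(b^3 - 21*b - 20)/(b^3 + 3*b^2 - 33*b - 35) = (b + 4)/(b + 7)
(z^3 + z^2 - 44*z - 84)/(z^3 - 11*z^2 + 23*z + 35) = (z^2 + 8*z + 12)/(z^2 - 4*z - 5)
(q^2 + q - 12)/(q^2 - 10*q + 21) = (q + 4)/(q - 7)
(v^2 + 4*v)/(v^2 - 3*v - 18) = v*(v + 4)/(v^2 - 3*v - 18)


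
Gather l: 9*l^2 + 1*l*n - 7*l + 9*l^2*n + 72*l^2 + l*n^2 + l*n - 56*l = l^2*(9*n + 81) + l*(n^2 + 2*n - 63)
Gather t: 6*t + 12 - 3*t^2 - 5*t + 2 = -3*t^2 + t + 14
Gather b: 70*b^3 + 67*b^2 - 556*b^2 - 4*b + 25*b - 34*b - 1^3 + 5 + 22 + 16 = 70*b^3 - 489*b^2 - 13*b + 42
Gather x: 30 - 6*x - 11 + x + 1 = 20 - 5*x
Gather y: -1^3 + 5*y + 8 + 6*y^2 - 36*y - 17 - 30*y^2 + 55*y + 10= -24*y^2 + 24*y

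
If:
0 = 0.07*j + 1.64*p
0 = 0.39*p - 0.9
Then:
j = -54.07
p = 2.31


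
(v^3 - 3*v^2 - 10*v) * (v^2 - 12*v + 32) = v^5 - 15*v^4 + 58*v^3 + 24*v^2 - 320*v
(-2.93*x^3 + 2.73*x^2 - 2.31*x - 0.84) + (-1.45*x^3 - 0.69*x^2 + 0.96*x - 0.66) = -4.38*x^3 + 2.04*x^2 - 1.35*x - 1.5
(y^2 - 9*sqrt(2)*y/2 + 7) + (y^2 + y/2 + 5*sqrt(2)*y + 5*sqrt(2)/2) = 2*y^2 + y/2 + sqrt(2)*y/2 + 5*sqrt(2)/2 + 7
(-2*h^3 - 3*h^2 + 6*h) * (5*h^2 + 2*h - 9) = -10*h^5 - 19*h^4 + 42*h^3 + 39*h^2 - 54*h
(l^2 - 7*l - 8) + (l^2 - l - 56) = 2*l^2 - 8*l - 64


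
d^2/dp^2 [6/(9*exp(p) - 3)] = (18*exp(p) + 6)*exp(p)/(3*exp(p) - 1)^3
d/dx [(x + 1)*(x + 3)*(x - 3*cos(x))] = (x + 1)*(x + 3)*(3*sin(x) + 1) + (x + 1)*(x - 3*cos(x)) + (x + 3)*(x - 3*cos(x))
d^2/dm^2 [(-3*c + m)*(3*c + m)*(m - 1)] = 6*m - 2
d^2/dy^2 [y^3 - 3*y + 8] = 6*y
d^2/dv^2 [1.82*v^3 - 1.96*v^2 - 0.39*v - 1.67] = 10.92*v - 3.92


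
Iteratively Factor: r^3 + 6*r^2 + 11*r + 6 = (r + 3)*(r^2 + 3*r + 2) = (r + 1)*(r + 3)*(r + 2)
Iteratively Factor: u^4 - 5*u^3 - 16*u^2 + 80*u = (u - 4)*(u^3 - u^2 - 20*u) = (u - 4)*(u + 4)*(u^2 - 5*u) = u*(u - 4)*(u + 4)*(u - 5)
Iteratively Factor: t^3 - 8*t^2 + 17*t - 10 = (t - 5)*(t^2 - 3*t + 2) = (t - 5)*(t - 1)*(t - 2)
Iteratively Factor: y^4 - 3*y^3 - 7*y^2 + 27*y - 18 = (y - 1)*(y^3 - 2*y^2 - 9*y + 18) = (y - 3)*(y - 1)*(y^2 + y - 6) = (y - 3)*(y - 2)*(y - 1)*(y + 3)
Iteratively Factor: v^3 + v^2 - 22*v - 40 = (v - 5)*(v^2 + 6*v + 8) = (v - 5)*(v + 4)*(v + 2)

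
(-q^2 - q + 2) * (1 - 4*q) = 4*q^3 + 3*q^2 - 9*q + 2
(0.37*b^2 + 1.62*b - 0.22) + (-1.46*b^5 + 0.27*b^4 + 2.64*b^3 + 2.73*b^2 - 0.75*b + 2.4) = -1.46*b^5 + 0.27*b^4 + 2.64*b^3 + 3.1*b^2 + 0.87*b + 2.18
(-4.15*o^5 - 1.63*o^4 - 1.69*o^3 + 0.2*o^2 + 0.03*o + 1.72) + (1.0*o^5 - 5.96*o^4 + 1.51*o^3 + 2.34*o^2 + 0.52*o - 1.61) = -3.15*o^5 - 7.59*o^4 - 0.18*o^3 + 2.54*o^2 + 0.55*o + 0.11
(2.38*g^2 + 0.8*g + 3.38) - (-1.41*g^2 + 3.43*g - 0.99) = 3.79*g^2 - 2.63*g + 4.37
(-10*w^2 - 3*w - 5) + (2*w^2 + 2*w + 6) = -8*w^2 - w + 1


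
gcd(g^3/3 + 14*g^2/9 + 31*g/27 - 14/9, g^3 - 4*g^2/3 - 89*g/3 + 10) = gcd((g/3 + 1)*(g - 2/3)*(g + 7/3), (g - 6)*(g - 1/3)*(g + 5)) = 1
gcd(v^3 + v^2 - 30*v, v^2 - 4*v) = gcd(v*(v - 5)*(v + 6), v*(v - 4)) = v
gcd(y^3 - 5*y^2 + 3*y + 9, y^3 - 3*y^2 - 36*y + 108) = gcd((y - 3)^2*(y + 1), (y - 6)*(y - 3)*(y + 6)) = y - 3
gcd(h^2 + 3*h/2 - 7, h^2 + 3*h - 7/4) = h + 7/2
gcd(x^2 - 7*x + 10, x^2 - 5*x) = x - 5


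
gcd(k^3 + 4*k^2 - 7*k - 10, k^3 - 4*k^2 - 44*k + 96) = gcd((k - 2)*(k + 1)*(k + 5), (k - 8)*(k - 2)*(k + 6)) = k - 2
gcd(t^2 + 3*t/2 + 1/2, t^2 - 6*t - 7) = t + 1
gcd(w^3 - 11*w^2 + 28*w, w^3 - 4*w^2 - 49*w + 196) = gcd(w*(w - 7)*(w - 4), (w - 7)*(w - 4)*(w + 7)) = w^2 - 11*w + 28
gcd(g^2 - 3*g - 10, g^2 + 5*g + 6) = g + 2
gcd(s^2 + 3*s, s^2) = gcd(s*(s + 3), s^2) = s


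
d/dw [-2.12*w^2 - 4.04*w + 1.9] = -4.24*w - 4.04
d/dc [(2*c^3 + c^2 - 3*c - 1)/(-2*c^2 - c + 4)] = (-4*c^4 - 4*c^3 + 17*c^2 + 4*c - 13)/(4*c^4 + 4*c^3 - 15*c^2 - 8*c + 16)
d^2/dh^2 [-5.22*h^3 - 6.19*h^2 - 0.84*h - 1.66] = -31.32*h - 12.38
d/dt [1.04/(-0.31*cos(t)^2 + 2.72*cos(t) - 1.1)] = (2.8288 - 0.6448*cos(t))*sin(t)/(0.31*cos(t)^2 - 2.72*cos(t) + 1.1)^2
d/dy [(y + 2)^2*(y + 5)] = 3*(y + 2)*(y + 4)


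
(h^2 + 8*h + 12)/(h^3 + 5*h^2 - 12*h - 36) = 1/(h - 3)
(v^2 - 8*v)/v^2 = (v - 8)/v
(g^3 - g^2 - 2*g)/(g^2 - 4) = g*(g + 1)/(g + 2)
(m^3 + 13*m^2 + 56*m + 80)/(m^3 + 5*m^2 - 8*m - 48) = (m + 5)/(m - 3)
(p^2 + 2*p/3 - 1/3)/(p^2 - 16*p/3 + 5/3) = (p + 1)/(p - 5)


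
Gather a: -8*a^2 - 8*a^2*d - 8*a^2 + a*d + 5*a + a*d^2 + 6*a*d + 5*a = a^2*(-8*d - 16) + a*(d^2 + 7*d + 10)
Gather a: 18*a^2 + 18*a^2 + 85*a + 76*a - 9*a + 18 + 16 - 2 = 36*a^2 + 152*a + 32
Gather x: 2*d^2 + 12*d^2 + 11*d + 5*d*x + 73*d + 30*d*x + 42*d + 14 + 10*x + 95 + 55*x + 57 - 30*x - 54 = 14*d^2 + 126*d + x*(35*d + 35) + 112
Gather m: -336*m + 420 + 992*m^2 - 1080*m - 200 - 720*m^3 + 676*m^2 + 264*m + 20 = -720*m^3 + 1668*m^2 - 1152*m + 240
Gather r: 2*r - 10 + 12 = 2*r + 2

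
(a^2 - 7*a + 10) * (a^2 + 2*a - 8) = a^4 - 5*a^3 - 12*a^2 + 76*a - 80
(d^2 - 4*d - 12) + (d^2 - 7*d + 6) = 2*d^2 - 11*d - 6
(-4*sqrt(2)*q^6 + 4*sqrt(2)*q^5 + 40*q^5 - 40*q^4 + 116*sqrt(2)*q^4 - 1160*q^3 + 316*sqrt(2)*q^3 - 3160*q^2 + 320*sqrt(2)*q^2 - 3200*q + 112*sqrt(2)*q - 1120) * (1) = -4*sqrt(2)*q^6 + 4*sqrt(2)*q^5 + 40*q^5 - 40*q^4 + 116*sqrt(2)*q^4 - 1160*q^3 + 316*sqrt(2)*q^3 - 3160*q^2 + 320*sqrt(2)*q^2 - 3200*q + 112*sqrt(2)*q - 1120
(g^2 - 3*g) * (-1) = -g^2 + 3*g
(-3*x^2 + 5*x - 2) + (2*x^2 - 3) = -x^2 + 5*x - 5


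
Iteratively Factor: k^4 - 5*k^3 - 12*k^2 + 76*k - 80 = (k - 2)*(k^3 - 3*k^2 - 18*k + 40) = (k - 5)*(k - 2)*(k^2 + 2*k - 8) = (k - 5)*(k - 2)^2*(k + 4)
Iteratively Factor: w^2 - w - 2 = (w + 1)*(w - 2)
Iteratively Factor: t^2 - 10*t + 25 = (t - 5)*(t - 5)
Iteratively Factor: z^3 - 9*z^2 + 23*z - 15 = (z - 1)*(z^2 - 8*z + 15) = (z - 5)*(z - 1)*(z - 3)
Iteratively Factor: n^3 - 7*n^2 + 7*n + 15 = (n - 5)*(n^2 - 2*n - 3) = (n - 5)*(n - 3)*(n + 1)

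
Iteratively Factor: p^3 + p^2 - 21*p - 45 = (p + 3)*(p^2 - 2*p - 15) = (p + 3)^2*(p - 5)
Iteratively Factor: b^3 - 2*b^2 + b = (b - 1)*(b^2 - b) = (b - 1)^2*(b)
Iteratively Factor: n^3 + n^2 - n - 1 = (n - 1)*(n^2 + 2*n + 1) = (n - 1)*(n + 1)*(n + 1)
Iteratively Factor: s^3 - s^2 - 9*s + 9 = (s + 3)*(s^2 - 4*s + 3) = (s - 3)*(s + 3)*(s - 1)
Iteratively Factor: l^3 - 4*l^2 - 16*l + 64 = (l - 4)*(l^2 - 16) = (l - 4)*(l + 4)*(l - 4)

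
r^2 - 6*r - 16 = (r - 8)*(r + 2)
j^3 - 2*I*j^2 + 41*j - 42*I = (j - 7*I)*(j - I)*(j + 6*I)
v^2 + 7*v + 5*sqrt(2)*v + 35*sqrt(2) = (v + 7)*(v + 5*sqrt(2))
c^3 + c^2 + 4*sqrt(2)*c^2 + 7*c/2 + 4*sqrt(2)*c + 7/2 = (c + 1)*(c + sqrt(2)/2)*(c + 7*sqrt(2)/2)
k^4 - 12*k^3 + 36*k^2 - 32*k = k*(k - 8)*(k - 2)^2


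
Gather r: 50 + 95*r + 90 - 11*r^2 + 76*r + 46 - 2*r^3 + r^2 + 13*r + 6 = -2*r^3 - 10*r^2 + 184*r + 192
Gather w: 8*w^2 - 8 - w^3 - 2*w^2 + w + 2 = -w^3 + 6*w^2 + w - 6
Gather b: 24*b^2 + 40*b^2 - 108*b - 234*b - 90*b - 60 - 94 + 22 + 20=64*b^2 - 432*b - 112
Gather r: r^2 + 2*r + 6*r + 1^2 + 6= r^2 + 8*r + 7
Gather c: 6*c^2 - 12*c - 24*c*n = 6*c^2 + c*(-24*n - 12)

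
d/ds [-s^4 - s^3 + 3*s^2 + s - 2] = -4*s^3 - 3*s^2 + 6*s + 1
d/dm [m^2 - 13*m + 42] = 2*m - 13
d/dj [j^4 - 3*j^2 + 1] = 4*j^3 - 6*j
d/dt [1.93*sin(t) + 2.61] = 1.93*cos(t)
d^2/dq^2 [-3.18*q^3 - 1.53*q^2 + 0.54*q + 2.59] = -19.08*q - 3.06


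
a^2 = a^2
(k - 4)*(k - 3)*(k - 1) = k^3 - 8*k^2 + 19*k - 12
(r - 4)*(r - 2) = r^2 - 6*r + 8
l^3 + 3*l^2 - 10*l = l*(l - 2)*(l + 5)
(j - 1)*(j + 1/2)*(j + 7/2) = j^3 + 3*j^2 - 9*j/4 - 7/4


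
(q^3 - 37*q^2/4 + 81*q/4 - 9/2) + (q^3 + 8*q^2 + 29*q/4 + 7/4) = 2*q^3 - 5*q^2/4 + 55*q/2 - 11/4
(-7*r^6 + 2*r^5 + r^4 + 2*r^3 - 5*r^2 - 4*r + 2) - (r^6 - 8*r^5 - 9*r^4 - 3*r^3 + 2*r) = -8*r^6 + 10*r^5 + 10*r^4 + 5*r^3 - 5*r^2 - 6*r + 2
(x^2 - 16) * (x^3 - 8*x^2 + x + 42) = x^5 - 8*x^4 - 15*x^3 + 170*x^2 - 16*x - 672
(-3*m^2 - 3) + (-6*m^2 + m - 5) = -9*m^2 + m - 8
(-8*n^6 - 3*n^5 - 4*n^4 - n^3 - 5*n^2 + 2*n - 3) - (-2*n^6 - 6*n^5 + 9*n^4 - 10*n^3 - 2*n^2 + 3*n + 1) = -6*n^6 + 3*n^5 - 13*n^4 + 9*n^3 - 3*n^2 - n - 4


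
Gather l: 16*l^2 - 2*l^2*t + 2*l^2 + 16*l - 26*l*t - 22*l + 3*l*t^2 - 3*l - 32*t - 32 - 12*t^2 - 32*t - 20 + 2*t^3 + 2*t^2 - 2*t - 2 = l^2*(18 - 2*t) + l*(3*t^2 - 26*t - 9) + 2*t^3 - 10*t^2 - 66*t - 54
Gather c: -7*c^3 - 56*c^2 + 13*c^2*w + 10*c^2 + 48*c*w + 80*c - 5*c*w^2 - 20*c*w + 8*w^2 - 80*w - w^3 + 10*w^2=-7*c^3 + c^2*(13*w - 46) + c*(-5*w^2 + 28*w + 80) - w^3 + 18*w^2 - 80*w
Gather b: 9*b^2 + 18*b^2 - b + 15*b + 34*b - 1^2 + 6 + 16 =27*b^2 + 48*b + 21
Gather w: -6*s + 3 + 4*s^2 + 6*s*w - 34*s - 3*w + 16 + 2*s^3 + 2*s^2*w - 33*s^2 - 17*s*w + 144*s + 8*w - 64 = 2*s^3 - 29*s^2 + 104*s + w*(2*s^2 - 11*s + 5) - 45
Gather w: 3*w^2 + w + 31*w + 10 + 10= 3*w^2 + 32*w + 20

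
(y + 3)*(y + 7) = y^2 + 10*y + 21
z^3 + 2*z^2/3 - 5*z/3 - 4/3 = (z - 4/3)*(z + 1)^2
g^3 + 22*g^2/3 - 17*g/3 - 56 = (g - 8/3)*(g + 3)*(g + 7)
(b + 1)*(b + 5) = b^2 + 6*b + 5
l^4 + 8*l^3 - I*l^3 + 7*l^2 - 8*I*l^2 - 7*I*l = l*(l + 1)*(l + 7)*(l - I)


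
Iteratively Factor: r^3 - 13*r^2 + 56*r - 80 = (r - 4)*(r^2 - 9*r + 20) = (r - 5)*(r - 4)*(r - 4)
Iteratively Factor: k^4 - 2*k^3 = (k)*(k^3 - 2*k^2) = k*(k - 2)*(k^2) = k^2*(k - 2)*(k)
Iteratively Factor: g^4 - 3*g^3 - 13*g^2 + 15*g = (g - 1)*(g^3 - 2*g^2 - 15*g) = (g - 1)*(g + 3)*(g^2 - 5*g) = g*(g - 1)*(g + 3)*(g - 5)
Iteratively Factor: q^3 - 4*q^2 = (q)*(q^2 - 4*q) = q^2*(q - 4)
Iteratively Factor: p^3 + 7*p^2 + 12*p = (p)*(p^2 + 7*p + 12) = p*(p + 3)*(p + 4)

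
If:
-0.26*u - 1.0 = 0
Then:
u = -3.85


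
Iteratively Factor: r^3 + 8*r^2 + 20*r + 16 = (r + 4)*(r^2 + 4*r + 4) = (r + 2)*(r + 4)*(r + 2)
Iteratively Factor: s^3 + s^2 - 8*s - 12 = (s - 3)*(s^2 + 4*s + 4) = (s - 3)*(s + 2)*(s + 2)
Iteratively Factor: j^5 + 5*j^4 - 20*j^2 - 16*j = (j + 2)*(j^4 + 3*j^3 - 6*j^2 - 8*j) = (j + 1)*(j + 2)*(j^3 + 2*j^2 - 8*j) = (j - 2)*(j + 1)*(j + 2)*(j^2 + 4*j) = j*(j - 2)*(j + 1)*(j + 2)*(j + 4)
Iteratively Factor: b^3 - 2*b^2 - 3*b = (b - 3)*(b^2 + b) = (b - 3)*(b + 1)*(b)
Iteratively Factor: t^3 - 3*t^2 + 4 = (t - 2)*(t^2 - t - 2) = (t - 2)^2*(t + 1)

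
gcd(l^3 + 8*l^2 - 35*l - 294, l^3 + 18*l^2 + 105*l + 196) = l^2 + 14*l + 49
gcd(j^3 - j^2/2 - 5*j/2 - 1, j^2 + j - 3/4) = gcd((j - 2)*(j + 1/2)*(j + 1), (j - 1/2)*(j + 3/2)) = 1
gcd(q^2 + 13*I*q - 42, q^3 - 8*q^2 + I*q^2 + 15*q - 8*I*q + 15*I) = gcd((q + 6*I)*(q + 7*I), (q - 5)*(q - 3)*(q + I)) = 1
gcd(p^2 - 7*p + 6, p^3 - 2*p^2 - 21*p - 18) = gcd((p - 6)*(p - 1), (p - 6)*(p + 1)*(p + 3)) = p - 6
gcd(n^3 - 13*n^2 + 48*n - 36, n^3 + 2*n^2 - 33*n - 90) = n - 6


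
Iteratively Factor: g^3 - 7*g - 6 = (g - 3)*(g^2 + 3*g + 2) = (g - 3)*(g + 1)*(g + 2)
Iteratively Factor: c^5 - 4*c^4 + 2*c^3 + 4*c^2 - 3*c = (c - 1)*(c^4 - 3*c^3 - c^2 + 3*c) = (c - 3)*(c - 1)*(c^3 - c) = (c - 3)*(c - 1)^2*(c^2 + c) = (c - 3)*(c - 1)^2*(c + 1)*(c)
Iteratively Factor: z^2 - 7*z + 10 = (z - 5)*(z - 2)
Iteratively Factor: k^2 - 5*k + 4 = (k - 4)*(k - 1)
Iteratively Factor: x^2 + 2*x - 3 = (x - 1)*(x + 3)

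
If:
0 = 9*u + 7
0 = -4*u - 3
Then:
No Solution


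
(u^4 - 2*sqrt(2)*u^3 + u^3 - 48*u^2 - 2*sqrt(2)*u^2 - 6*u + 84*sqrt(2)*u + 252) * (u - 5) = u^5 - 4*u^4 - 2*sqrt(2)*u^4 - 53*u^3 + 8*sqrt(2)*u^3 + 94*sqrt(2)*u^2 + 234*u^2 - 420*sqrt(2)*u + 282*u - 1260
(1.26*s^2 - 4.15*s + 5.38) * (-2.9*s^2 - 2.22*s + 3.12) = -3.654*s^4 + 9.2378*s^3 - 2.4578*s^2 - 24.8916*s + 16.7856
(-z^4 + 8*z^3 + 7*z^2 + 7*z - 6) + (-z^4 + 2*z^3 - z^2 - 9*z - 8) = -2*z^4 + 10*z^3 + 6*z^2 - 2*z - 14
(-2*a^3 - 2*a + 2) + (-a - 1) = -2*a^3 - 3*a + 1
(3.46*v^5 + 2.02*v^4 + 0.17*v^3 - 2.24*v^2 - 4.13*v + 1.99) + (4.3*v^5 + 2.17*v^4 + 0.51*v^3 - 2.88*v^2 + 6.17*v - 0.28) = 7.76*v^5 + 4.19*v^4 + 0.68*v^3 - 5.12*v^2 + 2.04*v + 1.71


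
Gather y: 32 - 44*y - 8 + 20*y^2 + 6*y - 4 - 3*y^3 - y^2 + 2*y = -3*y^3 + 19*y^2 - 36*y + 20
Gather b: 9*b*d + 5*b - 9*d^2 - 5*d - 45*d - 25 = b*(9*d + 5) - 9*d^2 - 50*d - 25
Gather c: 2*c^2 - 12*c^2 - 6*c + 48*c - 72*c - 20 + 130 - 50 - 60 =-10*c^2 - 30*c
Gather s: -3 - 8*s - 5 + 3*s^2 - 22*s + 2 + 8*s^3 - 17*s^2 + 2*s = 8*s^3 - 14*s^2 - 28*s - 6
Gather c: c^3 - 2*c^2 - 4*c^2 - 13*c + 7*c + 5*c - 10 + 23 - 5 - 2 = c^3 - 6*c^2 - c + 6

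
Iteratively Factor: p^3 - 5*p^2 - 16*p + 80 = (p - 4)*(p^2 - p - 20) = (p - 4)*(p + 4)*(p - 5)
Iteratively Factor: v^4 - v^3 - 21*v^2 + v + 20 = (v + 4)*(v^3 - 5*v^2 - v + 5) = (v - 1)*(v + 4)*(v^2 - 4*v - 5) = (v - 1)*(v + 1)*(v + 4)*(v - 5)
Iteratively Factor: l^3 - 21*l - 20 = (l + 4)*(l^2 - 4*l - 5) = (l - 5)*(l + 4)*(l + 1)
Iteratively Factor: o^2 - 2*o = (o - 2)*(o)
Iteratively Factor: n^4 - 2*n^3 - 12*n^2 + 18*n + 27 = (n + 3)*(n^3 - 5*n^2 + 3*n + 9) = (n - 3)*(n + 3)*(n^2 - 2*n - 3) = (n - 3)*(n + 1)*(n + 3)*(n - 3)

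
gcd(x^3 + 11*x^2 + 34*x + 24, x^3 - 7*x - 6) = x + 1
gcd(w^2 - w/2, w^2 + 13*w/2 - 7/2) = w - 1/2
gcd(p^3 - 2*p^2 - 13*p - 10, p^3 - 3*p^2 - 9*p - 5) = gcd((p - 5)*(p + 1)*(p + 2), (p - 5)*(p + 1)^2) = p^2 - 4*p - 5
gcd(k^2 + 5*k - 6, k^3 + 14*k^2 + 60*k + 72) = k + 6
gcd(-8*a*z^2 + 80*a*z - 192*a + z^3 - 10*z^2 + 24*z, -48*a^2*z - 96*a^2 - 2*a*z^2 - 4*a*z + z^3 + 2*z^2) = -8*a + z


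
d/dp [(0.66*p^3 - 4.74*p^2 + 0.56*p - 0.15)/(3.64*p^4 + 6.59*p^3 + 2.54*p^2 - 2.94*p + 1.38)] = (-2.4024*p^6 + 34.5072*p^5 + 26.7978*p^4 - 9.0776*p^3 + 18.2111*p^2 - 12.3204*p + 0.3318)/(13.2496*p^8 + 47.9752*p^7 + 61.9193*p^6 + 12.074*p^5 - 22.2512*p^4 + 3.2532*p^3 + 15.654*p^2 - 8.1144*p + 1.9044)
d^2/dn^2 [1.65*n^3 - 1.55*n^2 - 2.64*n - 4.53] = 9.9*n - 3.1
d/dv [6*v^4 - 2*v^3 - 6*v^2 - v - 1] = 24*v^3 - 6*v^2 - 12*v - 1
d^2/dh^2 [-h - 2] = 0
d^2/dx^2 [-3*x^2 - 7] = -6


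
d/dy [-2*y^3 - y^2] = 2*y*(-3*y - 1)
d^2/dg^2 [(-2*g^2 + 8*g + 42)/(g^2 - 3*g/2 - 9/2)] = 16*(5*g^3 + 99*g^2 - 81*g + 189)/(8*g^6 - 36*g^5 - 54*g^4 + 297*g^3 + 243*g^2 - 729*g - 729)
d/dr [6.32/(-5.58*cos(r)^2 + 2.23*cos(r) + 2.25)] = (14.0936 - 70.5312*cos(r))*sin(r)/(-5.58*cos(r)^2 + 2.23*cos(r) + 2.25)^2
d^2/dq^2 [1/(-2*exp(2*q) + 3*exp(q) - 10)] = (-2*(4*exp(q) - 3)^2*exp(q) + (8*exp(q) - 3)*(2*exp(2*q) - 3*exp(q) + 10))*exp(q)/(2*exp(2*q) - 3*exp(q) + 10)^3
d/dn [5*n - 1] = 5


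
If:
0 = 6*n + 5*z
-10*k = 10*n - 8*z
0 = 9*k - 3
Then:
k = 1/3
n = -25/147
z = 10/49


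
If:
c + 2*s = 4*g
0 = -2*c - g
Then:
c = -2*s/9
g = 4*s/9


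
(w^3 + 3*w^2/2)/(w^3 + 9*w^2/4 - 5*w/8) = 4*w*(2*w + 3)/(8*w^2 + 18*w - 5)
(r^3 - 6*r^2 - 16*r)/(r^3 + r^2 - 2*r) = (r - 8)/(r - 1)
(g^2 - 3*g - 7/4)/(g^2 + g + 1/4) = (2*g - 7)/(2*g + 1)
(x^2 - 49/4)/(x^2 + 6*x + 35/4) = (2*x - 7)/(2*x + 5)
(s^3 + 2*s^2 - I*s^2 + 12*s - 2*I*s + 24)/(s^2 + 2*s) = s - I + 12/s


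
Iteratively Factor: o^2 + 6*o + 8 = (o + 4)*(o + 2)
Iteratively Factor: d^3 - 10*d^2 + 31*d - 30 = (d - 2)*(d^2 - 8*d + 15) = (d - 3)*(d - 2)*(d - 5)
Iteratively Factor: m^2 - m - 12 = (m - 4)*(m + 3)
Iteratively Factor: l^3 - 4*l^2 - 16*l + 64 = (l + 4)*(l^2 - 8*l + 16) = (l - 4)*(l + 4)*(l - 4)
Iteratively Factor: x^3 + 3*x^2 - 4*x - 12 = (x - 2)*(x^2 + 5*x + 6) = (x - 2)*(x + 2)*(x + 3)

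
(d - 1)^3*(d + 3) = d^4 - 6*d^2 + 8*d - 3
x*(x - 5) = x^2 - 5*x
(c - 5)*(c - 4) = c^2 - 9*c + 20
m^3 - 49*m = m*(m - 7)*(m + 7)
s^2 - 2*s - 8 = (s - 4)*(s + 2)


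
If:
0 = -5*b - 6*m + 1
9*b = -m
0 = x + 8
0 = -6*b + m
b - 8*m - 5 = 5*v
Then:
No Solution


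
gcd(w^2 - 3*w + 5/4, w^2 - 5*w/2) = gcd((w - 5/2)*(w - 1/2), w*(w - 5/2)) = w - 5/2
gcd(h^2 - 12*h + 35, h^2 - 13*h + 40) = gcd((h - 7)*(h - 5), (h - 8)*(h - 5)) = h - 5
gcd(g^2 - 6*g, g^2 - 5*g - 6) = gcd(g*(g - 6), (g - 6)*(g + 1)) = g - 6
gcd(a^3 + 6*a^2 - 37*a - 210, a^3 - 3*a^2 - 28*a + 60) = a^2 - a - 30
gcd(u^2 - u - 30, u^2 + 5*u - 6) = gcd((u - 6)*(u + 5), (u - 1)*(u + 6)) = 1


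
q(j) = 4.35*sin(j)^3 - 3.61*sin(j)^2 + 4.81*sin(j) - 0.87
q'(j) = 13.05*sin(j)^2*cos(j) - 7.22*sin(j)*cos(j) + 4.81*cos(j)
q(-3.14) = -0.88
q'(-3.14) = -4.82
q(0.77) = 2.20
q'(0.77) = 4.38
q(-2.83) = -2.81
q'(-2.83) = -7.85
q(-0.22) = -2.14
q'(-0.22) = 6.84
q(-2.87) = -2.50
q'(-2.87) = -7.40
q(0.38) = 0.64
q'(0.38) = 3.65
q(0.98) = 3.13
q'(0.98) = 4.35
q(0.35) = 0.53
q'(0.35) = 3.63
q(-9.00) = -3.77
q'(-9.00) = -9.11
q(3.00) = -0.25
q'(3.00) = -4.01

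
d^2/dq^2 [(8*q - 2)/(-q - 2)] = 36/(q + 2)^3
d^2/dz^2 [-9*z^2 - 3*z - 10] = -18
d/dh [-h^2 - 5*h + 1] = -2*h - 5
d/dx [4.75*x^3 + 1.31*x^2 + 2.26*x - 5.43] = 14.25*x^2 + 2.62*x + 2.26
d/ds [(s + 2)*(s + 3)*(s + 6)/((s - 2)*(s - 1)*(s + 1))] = (-13*s^4 - 74*s^3 - 41*s^2 + 188*s + 108)/(s^6 - 4*s^5 + 2*s^4 + 8*s^3 - 7*s^2 - 4*s + 4)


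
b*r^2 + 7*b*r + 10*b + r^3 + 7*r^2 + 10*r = (b + r)*(r + 2)*(r + 5)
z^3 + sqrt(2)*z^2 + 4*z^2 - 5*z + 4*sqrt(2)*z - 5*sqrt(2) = (z - 1)*(z + 5)*(z + sqrt(2))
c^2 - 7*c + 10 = (c - 5)*(c - 2)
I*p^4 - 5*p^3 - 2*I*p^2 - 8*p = p*(p + 2*I)*(p + 4*I)*(I*p + 1)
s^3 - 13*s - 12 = (s - 4)*(s + 1)*(s + 3)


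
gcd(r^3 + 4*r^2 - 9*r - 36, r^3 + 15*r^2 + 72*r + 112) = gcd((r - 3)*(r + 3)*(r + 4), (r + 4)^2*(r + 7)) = r + 4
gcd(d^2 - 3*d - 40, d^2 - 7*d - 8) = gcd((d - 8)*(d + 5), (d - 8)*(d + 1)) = d - 8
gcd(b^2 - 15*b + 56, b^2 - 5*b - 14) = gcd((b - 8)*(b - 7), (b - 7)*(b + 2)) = b - 7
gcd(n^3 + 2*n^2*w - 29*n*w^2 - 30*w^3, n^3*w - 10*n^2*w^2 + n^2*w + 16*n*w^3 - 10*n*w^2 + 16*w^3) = 1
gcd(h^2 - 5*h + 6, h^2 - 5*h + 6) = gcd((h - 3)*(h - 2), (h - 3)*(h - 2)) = h^2 - 5*h + 6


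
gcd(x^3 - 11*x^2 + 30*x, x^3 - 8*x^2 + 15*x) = x^2 - 5*x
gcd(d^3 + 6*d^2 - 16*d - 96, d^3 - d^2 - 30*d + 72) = d^2 + 2*d - 24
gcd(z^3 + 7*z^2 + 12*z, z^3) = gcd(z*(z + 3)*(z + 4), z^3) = z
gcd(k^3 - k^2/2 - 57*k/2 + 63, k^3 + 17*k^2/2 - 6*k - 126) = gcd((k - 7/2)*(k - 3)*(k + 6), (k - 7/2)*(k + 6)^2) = k^2 + 5*k/2 - 21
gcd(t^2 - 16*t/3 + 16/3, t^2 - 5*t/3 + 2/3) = 1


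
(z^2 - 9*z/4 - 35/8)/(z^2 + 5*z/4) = (z - 7/2)/z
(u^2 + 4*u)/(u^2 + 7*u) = (u + 4)/(u + 7)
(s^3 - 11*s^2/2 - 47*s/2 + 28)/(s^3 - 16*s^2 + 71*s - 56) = (s + 7/2)/(s - 7)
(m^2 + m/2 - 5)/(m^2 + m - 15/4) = 2*(m - 2)/(2*m - 3)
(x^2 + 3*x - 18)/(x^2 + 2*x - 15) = (x + 6)/(x + 5)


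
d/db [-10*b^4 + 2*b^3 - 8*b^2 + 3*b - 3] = -40*b^3 + 6*b^2 - 16*b + 3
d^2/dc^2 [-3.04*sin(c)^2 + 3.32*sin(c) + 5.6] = -3.32*sin(c) - 6.08*cos(2*c)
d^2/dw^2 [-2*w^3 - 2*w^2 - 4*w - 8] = -12*w - 4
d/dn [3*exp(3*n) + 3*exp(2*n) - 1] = (9*exp(n) + 6)*exp(2*n)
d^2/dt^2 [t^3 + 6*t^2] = 6*t + 12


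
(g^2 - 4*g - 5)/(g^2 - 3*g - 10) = (g + 1)/(g + 2)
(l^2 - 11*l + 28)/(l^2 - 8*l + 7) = (l - 4)/(l - 1)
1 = 1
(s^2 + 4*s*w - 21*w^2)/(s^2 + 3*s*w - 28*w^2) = (s - 3*w)/(s - 4*w)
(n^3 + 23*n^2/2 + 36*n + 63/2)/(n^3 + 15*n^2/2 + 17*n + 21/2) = (2*n^2 + 17*n + 21)/(2*n^2 + 9*n + 7)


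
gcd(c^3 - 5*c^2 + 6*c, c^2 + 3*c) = c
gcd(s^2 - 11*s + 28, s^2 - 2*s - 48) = 1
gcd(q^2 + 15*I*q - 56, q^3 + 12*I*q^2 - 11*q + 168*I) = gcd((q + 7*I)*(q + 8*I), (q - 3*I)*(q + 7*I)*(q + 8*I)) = q^2 + 15*I*q - 56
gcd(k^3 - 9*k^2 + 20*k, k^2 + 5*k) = k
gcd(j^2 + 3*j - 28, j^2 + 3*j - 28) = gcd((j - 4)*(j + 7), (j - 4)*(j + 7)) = j^2 + 3*j - 28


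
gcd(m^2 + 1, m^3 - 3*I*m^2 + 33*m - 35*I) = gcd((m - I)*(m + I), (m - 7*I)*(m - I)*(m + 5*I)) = m - I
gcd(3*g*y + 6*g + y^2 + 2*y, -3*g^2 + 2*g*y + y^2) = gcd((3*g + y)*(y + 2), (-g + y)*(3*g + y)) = 3*g + y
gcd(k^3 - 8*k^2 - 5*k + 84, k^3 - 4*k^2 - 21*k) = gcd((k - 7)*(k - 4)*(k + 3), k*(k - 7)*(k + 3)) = k^2 - 4*k - 21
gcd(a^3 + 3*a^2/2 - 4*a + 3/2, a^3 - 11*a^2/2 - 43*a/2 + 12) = a^2 + 5*a/2 - 3/2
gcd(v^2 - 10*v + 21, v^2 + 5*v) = 1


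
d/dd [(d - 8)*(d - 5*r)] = 2*d - 5*r - 8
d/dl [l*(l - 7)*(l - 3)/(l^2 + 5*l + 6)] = (l^4 + 10*l^3 - 53*l^2 - 120*l + 126)/(l^4 + 10*l^3 + 37*l^2 + 60*l + 36)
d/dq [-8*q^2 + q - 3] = 1 - 16*q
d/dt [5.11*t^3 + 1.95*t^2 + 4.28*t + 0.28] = 15.33*t^2 + 3.9*t + 4.28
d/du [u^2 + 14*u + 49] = 2*u + 14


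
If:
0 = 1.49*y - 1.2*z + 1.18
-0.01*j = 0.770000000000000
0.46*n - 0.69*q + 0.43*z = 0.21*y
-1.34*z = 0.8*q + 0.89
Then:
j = -77.00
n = -3.07961409395973*z - 2.03029070615699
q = -1.675*z - 1.1125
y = 0.805369127516778*z - 0.791946308724832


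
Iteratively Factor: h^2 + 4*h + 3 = (h + 3)*(h + 1)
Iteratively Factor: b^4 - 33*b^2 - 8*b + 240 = (b + 4)*(b^3 - 4*b^2 - 17*b + 60) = (b - 3)*(b + 4)*(b^2 - b - 20) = (b - 3)*(b + 4)^2*(b - 5)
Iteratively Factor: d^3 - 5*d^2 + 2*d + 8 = (d - 2)*(d^2 - 3*d - 4) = (d - 4)*(d - 2)*(d + 1)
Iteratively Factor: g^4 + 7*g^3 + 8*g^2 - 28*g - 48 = (g + 3)*(g^3 + 4*g^2 - 4*g - 16) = (g - 2)*(g + 3)*(g^2 + 6*g + 8) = (g - 2)*(g + 2)*(g + 3)*(g + 4)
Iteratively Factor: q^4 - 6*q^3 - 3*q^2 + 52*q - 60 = (q + 3)*(q^3 - 9*q^2 + 24*q - 20) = (q - 5)*(q + 3)*(q^2 - 4*q + 4) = (q - 5)*(q - 2)*(q + 3)*(q - 2)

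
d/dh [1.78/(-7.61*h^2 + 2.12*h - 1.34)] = (27.0916*h - 3.7736)/(7.61*h^2 - 2.12*h + 1.34)^2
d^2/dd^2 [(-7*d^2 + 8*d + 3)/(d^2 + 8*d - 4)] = 2*(64*d^3 - 75*d^2 + 168*d + 348)/(d^6 + 24*d^5 + 180*d^4 + 320*d^3 - 720*d^2 + 384*d - 64)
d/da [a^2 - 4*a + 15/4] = 2*a - 4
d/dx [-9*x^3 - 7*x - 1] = -27*x^2 - 7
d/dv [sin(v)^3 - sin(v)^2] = (3*sin(v) - 2)*sin(v)*cos(v)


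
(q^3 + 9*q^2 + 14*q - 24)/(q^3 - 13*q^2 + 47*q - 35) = (q^2 + 10*q + 24)/(q^2 - 12*q + 35)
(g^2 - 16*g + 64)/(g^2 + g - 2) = (g^2 - 16*g + 64)/(g^2 + g - 2)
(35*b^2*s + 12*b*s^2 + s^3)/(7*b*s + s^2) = 5*b + s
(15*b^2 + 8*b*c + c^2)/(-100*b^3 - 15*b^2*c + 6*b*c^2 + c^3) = (-3*b - c)/(20*b^2 - b*c - c^2)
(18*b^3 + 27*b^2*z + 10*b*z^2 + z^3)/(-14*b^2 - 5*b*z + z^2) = (18*b^3 + 27*b^2*z + 10*b*z^2 + z^3)/(-14*b^2 - 5*b*z + z^2)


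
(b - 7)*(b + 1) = b^2 - 6*b - 7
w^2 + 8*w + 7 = (w + 1)*(w + 7)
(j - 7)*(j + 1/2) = j^2 - 13*j/2 - 7/2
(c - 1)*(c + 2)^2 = c^3 + 3*c^2 - 4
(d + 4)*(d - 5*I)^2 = d^3 + 4*d^2 - 10*I*d^2 - 25*d - 40*I*d - 100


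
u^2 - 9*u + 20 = (u - 5)*(u - 4)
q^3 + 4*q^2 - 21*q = q*(q - 3)*(q + 7)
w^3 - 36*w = w*(w - 6)*(w + 6)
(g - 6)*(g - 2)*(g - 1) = g^3 - 9*g^2 + 20*g - 12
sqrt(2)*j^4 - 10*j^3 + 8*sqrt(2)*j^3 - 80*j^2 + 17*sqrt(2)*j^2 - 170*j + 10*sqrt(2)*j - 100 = (j + 2)*(j + 5)*(j - 5*sqrt(2))*(sqrt(2)*j + sqrt(2))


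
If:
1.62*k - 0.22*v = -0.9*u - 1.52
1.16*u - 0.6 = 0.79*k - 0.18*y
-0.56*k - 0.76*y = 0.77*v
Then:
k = -0.0323819130649594*y - 0.829742776857122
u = -0.177225613208033*y - 0.0478420635492471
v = 0.603449292259725 - 0.963462504783926*y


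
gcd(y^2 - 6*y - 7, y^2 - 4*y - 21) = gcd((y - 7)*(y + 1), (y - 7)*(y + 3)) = y - 7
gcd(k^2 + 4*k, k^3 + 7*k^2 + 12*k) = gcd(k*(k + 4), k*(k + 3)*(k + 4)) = k^2 + 4*k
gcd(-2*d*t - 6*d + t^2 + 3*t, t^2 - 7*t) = 1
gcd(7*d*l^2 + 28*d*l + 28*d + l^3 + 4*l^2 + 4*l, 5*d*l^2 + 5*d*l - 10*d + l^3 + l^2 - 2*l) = l + 2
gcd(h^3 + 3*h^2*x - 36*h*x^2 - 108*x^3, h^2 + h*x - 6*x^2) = h + 3*x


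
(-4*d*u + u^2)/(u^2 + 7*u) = (-4*d + u)/(u + 7)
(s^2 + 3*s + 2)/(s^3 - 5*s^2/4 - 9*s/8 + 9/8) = 8*(s + 2)/(8*s^2 - 18*s + 9)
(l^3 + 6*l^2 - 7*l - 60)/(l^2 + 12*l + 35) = (l^2 + l - 12)/(l + 7)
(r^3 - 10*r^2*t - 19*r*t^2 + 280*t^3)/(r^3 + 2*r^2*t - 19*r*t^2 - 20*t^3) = (r^2 - 15*r*t + 56*t^2)/(r^2 - 3*r*t - 4*t^2)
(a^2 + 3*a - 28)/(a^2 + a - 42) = (a - 4)/(a - 6)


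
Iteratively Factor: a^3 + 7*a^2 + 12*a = (a + 3)*(a^2 + 4*a) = a*(a + 3)*(a + 4)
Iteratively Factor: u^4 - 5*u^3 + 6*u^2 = (u - 2)*(u^3 - 3*u^2) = u*(u - 2)*(u^2 - 3*u) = u*(u - 3)*(u - 2)*(u)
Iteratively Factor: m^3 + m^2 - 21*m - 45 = (m + 3)*(m^2 - 2*m - 15) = (m - 5)*(m + 3)*(m + 3)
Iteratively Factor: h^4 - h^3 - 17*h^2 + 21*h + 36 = (h - 3)*(h^3 + 2*h^2 - 11*h - 12) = (h - 3)*(h + 4)*(h^2 - 2*h - 3) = (h - 3)^2*(h + 4)*(h + 1)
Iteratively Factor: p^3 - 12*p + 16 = (p + 4)*(p^2 - 4*p + 4) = (p - 2)*(p + 4)*(p - 2)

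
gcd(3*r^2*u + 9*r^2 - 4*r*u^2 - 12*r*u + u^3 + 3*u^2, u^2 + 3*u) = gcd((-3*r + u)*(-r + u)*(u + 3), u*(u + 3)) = u + 3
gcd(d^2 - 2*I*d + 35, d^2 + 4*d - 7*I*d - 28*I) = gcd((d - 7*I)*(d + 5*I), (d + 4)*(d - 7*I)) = d - 7*I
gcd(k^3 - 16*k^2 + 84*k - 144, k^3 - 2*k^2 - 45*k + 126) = k - 6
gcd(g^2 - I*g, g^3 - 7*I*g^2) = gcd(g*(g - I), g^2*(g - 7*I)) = g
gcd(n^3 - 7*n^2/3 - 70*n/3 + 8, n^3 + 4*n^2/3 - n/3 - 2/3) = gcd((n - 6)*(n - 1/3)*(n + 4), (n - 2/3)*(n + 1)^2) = 1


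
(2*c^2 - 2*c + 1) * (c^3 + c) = 2*c^5 - 2*c^4 + 3*c^3 - 2*c^2 + c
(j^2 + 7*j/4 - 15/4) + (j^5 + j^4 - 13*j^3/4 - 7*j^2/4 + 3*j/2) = j^5 + j^4 - 13*j^3/4 - 3*j^2/4 + 13*j/4 - 15/4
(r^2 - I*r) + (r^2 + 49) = 2*r^2 - I*r + 49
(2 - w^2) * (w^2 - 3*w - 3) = -w^4 + 3*w^3 + 5*w^2 - 6*w - 6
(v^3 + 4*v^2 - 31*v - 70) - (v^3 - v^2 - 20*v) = 5*v^2 - 11*v - 70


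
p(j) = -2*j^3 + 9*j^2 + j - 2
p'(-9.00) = -647.00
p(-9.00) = 2176.00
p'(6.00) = -107.00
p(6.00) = -104.00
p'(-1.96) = -57.33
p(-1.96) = 45.67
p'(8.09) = -246.07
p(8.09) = -463.83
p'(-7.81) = -505.56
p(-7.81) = 1491.91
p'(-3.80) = -154.04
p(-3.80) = 233.90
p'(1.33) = 14.33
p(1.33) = 10.54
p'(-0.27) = -4.30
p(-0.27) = -1.57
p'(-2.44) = -78.64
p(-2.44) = 78.20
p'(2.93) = 2.23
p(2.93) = 27.89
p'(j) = -6*j^2 + 18*j + 1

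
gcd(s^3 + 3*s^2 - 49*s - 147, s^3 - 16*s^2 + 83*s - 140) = s - 7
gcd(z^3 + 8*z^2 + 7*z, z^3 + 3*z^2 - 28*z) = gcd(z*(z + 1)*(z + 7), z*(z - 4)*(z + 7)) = z^2 + 7*z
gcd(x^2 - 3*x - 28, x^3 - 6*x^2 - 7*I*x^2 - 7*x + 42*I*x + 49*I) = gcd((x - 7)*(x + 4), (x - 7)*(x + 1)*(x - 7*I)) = x - 7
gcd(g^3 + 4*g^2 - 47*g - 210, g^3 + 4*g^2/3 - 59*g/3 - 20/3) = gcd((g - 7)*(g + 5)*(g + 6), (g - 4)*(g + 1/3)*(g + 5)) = g + 5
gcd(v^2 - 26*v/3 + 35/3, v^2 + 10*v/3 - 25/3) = v - 5/3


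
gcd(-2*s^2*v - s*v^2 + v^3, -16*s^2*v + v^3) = v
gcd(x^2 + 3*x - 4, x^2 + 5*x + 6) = 1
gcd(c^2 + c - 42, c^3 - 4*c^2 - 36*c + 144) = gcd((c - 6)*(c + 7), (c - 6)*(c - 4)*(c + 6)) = c - 6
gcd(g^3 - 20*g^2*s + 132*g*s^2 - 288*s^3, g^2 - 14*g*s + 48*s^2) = g^2 - 14*g*s + 48*s^2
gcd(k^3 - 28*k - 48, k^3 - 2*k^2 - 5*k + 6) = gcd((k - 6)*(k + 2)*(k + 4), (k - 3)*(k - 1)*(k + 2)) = k + 2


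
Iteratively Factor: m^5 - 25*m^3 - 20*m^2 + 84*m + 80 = (m + 2)*(m^4 - 2*m^3 - 21*m^2 + 22*m + 40) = (m - 2)*(m + 2)*(m^3 - 21*m - 20) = (m - 2)*(m + 2)*(m + 4)*(m^2 - 4*m - 5) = (m - 5)*(m - 2)*(m + 2)*(m + 4)*(m + 1)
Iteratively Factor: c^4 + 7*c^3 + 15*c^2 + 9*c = (c)*(c^3 + 7*c^2 + 15*c + 9) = c*(c + 3)*(c^2 + 4*c + 3) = c*(c + 3)^2*(c + 1)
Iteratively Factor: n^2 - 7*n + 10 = (n - 2)*(n - 5)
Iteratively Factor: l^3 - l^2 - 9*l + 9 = (l + 3)*(l^2 - 4*l + 3) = (l - 3)*(l + 3)*(l - 1)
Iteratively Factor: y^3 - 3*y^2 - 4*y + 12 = (y - 2)*(y^2 - y - 6) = (y - 2)*(y + 2)*(y - 3)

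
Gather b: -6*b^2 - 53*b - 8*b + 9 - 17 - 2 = -6*b^2 - 61*b - 10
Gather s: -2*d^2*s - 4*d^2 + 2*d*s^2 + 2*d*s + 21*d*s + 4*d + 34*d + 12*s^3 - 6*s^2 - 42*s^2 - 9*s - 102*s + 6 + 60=-4*d^2 + 38*d + 12*s^3 + s^2*(2*d - 48) + s*(-2*d^2 + 23*d - 111) + 66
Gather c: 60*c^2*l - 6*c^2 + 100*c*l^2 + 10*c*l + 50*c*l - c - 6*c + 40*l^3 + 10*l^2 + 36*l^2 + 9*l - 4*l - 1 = c^2*(60*l - 6) + c*(100*l^2 + 60*l - 7) + 40*l^3 + 46*l^2 + 5*l - 1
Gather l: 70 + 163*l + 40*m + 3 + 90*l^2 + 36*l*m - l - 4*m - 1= 90*l^2 + l*(36*m + 162) + 36*m + 72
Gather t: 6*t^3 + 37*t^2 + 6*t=6*t^3 + 37*t^2 + 6*t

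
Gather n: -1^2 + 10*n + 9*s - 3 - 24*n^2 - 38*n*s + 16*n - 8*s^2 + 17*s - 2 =-24*n^2 + n*(26 - 38*s) - 8*s^2 + 26*s - 6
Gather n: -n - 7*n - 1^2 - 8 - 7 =-8*n - 16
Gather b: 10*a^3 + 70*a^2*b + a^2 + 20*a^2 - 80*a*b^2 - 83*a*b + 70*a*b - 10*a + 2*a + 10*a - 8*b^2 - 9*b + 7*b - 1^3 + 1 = 10*a^3 + 21*a^2 + 2*a + b^2*(-80*a - 8) + b*(70*a^2 - 13*a - 2)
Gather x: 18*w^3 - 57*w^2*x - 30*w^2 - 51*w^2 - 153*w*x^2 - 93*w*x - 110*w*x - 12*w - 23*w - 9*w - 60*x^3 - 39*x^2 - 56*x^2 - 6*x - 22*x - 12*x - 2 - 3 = 18*w^3 - 81*w^2 - 44*w - 60*x^3 + x^2*(-153*w - 95) + x*(-57*w^2 - 203*w - 40) - 5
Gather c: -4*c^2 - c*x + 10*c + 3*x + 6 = -4*c^2 + c*(10 - x) + 3*x + 6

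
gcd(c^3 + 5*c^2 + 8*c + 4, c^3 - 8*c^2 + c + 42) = c + 2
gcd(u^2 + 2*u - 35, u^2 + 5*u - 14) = u + 7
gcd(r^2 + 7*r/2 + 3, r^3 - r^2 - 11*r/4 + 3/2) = r + 3/2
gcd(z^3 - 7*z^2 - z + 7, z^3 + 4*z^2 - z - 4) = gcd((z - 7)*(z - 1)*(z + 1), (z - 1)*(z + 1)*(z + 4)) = z^2 - 1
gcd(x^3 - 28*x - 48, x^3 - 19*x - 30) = x + 2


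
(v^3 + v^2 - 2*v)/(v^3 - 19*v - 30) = v*(v - 1)/(v^2 - 2*v - 15)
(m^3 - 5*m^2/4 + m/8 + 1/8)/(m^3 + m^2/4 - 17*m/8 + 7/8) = (4*m + 1)/(4*m + 7)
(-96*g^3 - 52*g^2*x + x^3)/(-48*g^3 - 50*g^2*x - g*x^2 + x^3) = (2*g + x)/(g + x)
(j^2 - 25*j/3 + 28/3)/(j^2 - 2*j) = (3*j^2 - 25*j + 28)/(3*j*(j - 2))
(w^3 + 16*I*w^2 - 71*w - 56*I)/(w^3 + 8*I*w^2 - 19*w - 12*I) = (w^2 + 15*I*w - 56)/(w^2 + 7*I*w - 12)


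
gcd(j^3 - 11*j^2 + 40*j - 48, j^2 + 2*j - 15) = j - 3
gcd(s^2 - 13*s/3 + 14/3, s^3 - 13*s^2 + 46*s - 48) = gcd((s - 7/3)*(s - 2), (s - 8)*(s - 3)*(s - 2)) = s - 2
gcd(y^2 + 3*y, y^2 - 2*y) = y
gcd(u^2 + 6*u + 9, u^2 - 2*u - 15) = u + 3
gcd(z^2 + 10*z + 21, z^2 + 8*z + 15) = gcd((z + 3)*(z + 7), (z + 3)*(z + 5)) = z + 3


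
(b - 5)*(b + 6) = b^2 + b - 30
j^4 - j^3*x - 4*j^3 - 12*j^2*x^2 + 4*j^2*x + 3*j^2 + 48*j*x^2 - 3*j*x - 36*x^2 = (j - 3)*(j - 1)*(j - 4*x)*(j + 3*x)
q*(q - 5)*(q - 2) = q^3 - 7*q^2 + 10*q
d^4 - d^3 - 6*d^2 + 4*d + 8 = (d - 2)^2*(d + 1)*(d + 2)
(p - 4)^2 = p^2 - 8*p + 16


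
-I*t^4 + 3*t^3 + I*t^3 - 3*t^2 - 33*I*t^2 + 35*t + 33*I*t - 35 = (t - 5*I)*(t + I)*(t + 7*I)*(-I*t + I)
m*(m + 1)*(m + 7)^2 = m^4 + 15*m^3 + 63*m^2 + 49*m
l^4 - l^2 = l^2*(l - 1)*(l + 1)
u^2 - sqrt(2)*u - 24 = (u - 4*sqrt(2))*(u + 3*sqrt(2))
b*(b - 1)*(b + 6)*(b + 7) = b^4 + 12*b^3 + 29*b^2 - 42*b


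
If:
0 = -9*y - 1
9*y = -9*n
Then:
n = 1/9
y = -1/9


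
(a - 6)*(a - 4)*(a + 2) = a^3 - 8*a^2 + 4*a + 48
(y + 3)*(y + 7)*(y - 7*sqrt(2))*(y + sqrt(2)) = y^4 - 6*sqrt(2)*y^3 + 10*y^3 - 60*sqrt(2)*y^2 + 7*y^2 - 126*sqrt(2)*y - 140*y - 294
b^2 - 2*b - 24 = (b - 6)*(b + 4)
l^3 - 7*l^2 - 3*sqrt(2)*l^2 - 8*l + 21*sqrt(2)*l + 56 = (l - 7)*(l - 4*sqrt(2))*(l + sqrt(2))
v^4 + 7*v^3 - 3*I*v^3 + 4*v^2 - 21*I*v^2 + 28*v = v*(v + 7)*(v - 4*I)*(v + I)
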